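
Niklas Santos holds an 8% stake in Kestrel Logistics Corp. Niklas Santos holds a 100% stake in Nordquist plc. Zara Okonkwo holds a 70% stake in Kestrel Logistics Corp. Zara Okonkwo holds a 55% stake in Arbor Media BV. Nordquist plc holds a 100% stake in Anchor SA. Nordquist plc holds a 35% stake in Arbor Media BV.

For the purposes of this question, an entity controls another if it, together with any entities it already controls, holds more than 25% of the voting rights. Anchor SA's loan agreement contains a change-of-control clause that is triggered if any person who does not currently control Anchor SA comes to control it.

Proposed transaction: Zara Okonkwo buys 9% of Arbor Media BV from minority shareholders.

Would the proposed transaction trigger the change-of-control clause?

The purchase changes only Zara's holdings, so Zara is the only person who could newly come to control Anchor.
Zara holds 55% of Arbor, so Zara controls Arbor.
Zara holds 70% of Kestrel, so Zara controls Kestrel.
Neither Zara nor any entity Zara controls holds any voting interest in Anchor.
So before the transaction, Zara does not control Anchor.
After the purchase, Zara's direct stake in Arbor rises to 55% + 9% = 64%.
Zara holds 64% of Arbor, so Zara controls Arbor.
After the transaction, neither Zara nor any entity Zara controls holds a voting interest in Anchor, so Zara still does not control it.
No new person acquires control, so the clause is not triggered.

No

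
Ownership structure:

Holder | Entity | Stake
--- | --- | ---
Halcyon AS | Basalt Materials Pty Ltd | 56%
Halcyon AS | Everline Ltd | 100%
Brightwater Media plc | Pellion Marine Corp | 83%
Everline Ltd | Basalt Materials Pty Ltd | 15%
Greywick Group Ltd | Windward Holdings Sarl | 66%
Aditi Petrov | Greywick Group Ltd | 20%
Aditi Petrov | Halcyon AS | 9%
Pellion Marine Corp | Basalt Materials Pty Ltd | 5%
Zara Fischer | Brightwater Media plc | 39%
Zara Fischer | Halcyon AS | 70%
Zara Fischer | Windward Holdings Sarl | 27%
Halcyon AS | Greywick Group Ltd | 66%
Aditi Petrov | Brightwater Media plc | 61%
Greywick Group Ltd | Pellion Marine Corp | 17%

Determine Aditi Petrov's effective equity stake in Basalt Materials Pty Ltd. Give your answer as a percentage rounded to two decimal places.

9.14%

Aditi reaches Basalt along 5 paths.
Via Halcyon → Everline: 9% × 100% × 15% = 1.35%.
Via Greywick → Pellion: 20% × 17% × 5% = 0.17%.
Via Halcyon → Greywick → Pellion: 9% × 66% × 17% × 5% = 0.05049%.
Via Brightwater → Pellion: 61% × 83% × 5% = 2.5315%.
Via Halcyon: 9% × 56% = 5.04%.
Total: 1.35% + 0.17% + 0.05049% + 2.5315% + 5.04% = 9.14199%.
Rounded: 9.14%.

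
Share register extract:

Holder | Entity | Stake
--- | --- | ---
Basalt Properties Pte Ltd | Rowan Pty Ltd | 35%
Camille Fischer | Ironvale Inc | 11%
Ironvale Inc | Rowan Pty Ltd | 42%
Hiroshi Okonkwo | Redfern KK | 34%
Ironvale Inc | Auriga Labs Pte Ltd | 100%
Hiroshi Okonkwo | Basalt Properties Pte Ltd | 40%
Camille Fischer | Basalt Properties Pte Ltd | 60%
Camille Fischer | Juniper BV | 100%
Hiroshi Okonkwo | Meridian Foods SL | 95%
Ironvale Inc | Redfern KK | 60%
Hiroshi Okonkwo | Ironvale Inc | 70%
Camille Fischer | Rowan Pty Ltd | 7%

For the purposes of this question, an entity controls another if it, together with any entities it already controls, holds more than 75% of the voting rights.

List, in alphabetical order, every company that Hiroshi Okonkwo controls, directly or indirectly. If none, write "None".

Meridian Foods SL

Hiroshi holds 95% of Meridian, so Hiroshi controls Meridian.
No other company's threshold is met.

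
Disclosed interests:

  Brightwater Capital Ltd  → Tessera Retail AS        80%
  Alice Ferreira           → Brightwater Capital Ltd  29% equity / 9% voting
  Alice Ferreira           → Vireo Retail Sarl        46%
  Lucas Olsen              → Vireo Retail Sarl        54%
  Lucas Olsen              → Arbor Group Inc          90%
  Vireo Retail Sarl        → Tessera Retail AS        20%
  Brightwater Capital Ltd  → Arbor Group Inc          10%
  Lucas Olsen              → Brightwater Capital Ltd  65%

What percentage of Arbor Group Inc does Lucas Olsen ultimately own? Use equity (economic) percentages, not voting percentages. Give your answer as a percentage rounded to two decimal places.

96.50%

Lucas reaches Arbor along 2 paths.
Via Brightwater: 65% × 10% = 6.5%.
Direct stake: 90% = 90%.
Total: 6.5% + 90% = 96.5%.
Rounded: 96.50%.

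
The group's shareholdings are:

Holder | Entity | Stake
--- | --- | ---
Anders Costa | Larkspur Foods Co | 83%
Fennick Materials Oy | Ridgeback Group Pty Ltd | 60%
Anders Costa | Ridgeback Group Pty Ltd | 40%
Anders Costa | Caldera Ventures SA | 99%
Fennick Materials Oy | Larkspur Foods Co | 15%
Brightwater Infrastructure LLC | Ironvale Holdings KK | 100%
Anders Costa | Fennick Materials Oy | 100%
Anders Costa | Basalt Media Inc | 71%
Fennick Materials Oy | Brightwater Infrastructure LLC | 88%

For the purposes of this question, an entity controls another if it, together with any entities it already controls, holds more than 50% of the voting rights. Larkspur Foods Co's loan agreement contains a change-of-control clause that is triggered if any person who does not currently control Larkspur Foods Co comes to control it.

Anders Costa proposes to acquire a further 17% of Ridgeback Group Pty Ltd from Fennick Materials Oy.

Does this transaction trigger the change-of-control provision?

The purchase adds only to Anders's holdings (Fennick's stake shrinks), so Anders is the only person who could newly come to control Larkspur.
Anders holds 100% of Fennick, so Anders controls Fennick.
Fennick and Anders together hold 15% + 83% = 98% of Larkspur, so Anders controls Larkspur.
So Anders already controls Larkspur before the transaction.
After the purchase, Anders's direct stake in Ridgeback rises to 40% + 17% = 57%, and Fennick's stake falls to 43%.
Anders controlled Larkspur already, so this is not a new person acquiring control; every other person's position is unchanged or reduced.
No new person acquires control, so the clause is not triggered.

No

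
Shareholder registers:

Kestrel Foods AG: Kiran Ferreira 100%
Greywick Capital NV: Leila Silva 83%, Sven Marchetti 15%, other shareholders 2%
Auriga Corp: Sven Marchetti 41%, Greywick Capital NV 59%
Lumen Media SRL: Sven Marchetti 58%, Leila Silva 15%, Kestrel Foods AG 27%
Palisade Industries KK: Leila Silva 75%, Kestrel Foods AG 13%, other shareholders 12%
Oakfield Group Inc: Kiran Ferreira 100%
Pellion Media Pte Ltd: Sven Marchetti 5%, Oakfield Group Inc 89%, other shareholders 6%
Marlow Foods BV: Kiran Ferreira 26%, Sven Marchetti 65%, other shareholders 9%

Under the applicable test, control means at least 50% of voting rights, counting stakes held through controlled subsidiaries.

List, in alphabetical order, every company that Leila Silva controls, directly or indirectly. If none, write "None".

Leila holds 83% of Greywick, so Leila controls Greywick.
Greywick holds 59% of Auriga, so Leila controls Auriga.
Leila holds 75% of Palisade, so Leila controls Palisade.
No other company's threshold is met.

Auriga Corp, Greywick Capital NV, Palisade Industries KK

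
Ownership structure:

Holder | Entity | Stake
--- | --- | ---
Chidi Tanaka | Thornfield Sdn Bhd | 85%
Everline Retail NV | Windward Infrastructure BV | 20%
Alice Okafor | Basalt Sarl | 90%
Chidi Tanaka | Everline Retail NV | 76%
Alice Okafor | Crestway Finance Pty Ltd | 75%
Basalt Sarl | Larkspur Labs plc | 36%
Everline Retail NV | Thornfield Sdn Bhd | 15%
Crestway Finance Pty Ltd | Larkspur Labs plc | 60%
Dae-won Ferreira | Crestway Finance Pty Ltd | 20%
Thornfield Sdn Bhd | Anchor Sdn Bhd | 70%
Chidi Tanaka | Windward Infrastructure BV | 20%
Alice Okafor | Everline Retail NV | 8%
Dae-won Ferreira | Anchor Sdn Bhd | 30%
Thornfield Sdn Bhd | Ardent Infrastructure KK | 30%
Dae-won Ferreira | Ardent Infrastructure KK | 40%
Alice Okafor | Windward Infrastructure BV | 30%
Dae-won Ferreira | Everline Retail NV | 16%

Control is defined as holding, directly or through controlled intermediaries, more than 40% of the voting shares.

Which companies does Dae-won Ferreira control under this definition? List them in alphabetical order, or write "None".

None

Dae-won's largest direct stake is 40% in Ardent, which does not meet the threshold.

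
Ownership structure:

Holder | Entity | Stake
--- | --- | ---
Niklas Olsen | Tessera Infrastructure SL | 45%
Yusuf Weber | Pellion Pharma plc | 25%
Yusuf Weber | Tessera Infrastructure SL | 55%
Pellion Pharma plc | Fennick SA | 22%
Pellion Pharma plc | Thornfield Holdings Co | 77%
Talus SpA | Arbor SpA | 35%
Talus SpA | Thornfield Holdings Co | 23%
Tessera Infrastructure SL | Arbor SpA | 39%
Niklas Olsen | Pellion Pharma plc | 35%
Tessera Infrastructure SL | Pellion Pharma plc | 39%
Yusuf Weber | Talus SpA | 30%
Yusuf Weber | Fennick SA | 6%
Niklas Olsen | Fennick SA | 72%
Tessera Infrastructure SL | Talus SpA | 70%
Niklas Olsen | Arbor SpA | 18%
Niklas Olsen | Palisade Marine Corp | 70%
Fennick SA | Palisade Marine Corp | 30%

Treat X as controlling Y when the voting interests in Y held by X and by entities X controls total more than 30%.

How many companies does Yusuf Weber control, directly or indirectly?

Yusuf holds 55% of Tessera, so Yusuf controls Tessera.
Yusuf and Tessera together hold 30% + 70% = 100% of Talus, so Yusuf controls Talus.
Tessera and Yusuf together hold 39% + 25% = 64% of Pellion, so Yusuf controls Pellion.
Tessera and Talus together hold 39% + 35% = 74% of Arbor, so Yusuf controls Arbor.
Talus and Pellion together hold 23% + 77% = 100% of Thornfield, so Yusuf controls Thornfield.
No other company's threshold is met.
Yusuf controls 5 companies.

5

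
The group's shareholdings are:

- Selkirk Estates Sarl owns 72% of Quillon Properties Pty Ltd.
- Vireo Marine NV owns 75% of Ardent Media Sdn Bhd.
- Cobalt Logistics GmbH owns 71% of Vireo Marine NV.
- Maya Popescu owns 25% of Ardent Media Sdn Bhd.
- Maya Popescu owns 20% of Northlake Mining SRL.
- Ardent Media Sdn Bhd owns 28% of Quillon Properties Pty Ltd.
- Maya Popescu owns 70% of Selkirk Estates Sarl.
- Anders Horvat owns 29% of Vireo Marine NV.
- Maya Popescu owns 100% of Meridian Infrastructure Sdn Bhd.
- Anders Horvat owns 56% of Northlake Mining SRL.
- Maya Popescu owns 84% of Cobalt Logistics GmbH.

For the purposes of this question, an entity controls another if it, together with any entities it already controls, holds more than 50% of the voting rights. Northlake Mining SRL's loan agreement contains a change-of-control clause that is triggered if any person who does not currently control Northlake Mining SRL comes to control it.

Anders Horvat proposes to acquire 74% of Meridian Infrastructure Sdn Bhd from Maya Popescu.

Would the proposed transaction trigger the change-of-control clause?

The purchase adds only to Anders's holdings (Maya's stake shrinks), so Anders is the only person who could newly come to control Northlake.
Anders holds 56% of Northlake, so Anders controls Northlake.
So Anders already controls Northlake before the transaction.
After the purchase, Anders holds 74% of Meridian directly, and Maya's stake falls to 26%.
Anders controlled Northlake already, so this is not a new person acquiring control; every other person's position is unchanged or reduced.
No new person acquires control, so the clause is not triggered.

No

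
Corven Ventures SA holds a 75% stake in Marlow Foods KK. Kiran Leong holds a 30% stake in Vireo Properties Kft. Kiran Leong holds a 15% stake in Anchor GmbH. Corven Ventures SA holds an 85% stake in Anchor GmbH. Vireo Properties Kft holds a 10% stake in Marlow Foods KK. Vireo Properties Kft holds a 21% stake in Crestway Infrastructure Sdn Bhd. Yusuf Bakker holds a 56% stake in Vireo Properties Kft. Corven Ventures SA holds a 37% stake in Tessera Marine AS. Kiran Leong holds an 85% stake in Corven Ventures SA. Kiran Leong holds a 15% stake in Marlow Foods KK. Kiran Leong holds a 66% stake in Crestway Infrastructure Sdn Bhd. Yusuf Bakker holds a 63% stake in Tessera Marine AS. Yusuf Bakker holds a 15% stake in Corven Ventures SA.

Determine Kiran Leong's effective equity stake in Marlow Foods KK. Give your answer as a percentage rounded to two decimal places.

81.75%

Kiran reaches Marlow along 3 paths.
Via Vireo: 30% × 10% = 3%.
Direct stake: 15% = 15%.
Via Corven: 85% × 75% = 63.75%.
Total: 3% + 15% + 63.75% = 81.75%.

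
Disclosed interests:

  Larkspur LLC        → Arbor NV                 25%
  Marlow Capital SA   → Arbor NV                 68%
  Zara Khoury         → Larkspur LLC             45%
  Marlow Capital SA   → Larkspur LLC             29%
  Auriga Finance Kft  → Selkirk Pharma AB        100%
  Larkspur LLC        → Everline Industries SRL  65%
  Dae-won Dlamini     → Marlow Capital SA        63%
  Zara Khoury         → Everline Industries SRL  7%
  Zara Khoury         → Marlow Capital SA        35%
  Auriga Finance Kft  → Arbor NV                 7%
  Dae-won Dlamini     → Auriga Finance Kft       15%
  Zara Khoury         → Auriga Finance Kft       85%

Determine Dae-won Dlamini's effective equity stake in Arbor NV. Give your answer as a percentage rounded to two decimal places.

Dae-won reaches Arbor along 3 paths.
Via Marlow: 63% × 68% = 42.84%.
Via Marlow → Larkspur: 63% × 29% × 25% = 4.5675%.
Via Auriga: 15% × 7% = 1.05%.
Total: 42.84% + 4.5675% + 1.05% = 48.4575%.
Rounded: 48.46%.

48.46%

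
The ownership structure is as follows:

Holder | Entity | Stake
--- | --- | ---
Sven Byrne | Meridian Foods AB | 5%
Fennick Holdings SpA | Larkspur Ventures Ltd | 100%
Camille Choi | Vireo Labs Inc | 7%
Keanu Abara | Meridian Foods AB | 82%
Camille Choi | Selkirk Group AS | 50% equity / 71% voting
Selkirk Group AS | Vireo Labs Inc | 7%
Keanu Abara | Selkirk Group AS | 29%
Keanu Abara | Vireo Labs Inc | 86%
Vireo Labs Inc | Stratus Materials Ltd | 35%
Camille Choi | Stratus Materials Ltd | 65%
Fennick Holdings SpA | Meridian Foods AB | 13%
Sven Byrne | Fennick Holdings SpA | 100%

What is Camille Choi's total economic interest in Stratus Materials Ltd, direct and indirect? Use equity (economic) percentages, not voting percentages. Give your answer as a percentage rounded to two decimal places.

Camille reaches Stratus along 3 paths.
Via Vireo: 7% × 35% = 2.45%.
Via Selkirk → Vireo: 50% × 7% × 35% = 1.225%.
Direct stake: 65% = 65%.
Total: 2.45% + 1.225% + 65% = 68.675%.
Rounded: 68.68%.

68.68%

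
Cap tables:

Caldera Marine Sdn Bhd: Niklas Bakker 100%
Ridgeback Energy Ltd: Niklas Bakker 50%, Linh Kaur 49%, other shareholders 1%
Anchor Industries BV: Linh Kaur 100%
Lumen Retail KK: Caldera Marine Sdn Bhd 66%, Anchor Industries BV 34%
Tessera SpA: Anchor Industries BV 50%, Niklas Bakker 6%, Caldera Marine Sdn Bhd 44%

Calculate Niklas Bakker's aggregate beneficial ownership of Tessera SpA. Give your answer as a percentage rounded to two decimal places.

Niklas reaches Tessera along 2 paths.
Direct stake: 6% = 6%.
Via Caldera: 100% × 44% = 44%.
Total: 6% + 44% = 50%.
Rounded: 50.00%.

50.00%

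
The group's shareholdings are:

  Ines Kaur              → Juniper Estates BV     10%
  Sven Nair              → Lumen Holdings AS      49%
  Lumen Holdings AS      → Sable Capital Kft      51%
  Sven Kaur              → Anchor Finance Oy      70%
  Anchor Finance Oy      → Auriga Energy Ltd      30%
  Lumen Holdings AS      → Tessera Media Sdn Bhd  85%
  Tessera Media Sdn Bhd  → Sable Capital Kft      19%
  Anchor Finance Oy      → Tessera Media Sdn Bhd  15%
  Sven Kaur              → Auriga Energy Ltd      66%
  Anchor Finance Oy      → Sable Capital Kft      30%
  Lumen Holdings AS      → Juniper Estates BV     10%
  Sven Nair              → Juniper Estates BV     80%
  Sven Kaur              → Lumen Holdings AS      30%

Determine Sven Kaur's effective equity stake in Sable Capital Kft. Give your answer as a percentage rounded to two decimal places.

43.14%

Sven Kaur reaches Sable along 4 paths.
Via Lumen: 30% × 51% = 15.3%.
Via Anchor: 70% × 30% = 21%.
Via Anchor → Tessera: 70% × 15% × 19% = 1.995%.
Via Lumen → Tessera: 30% × 85% × 19% = 4.845%.
Total: 15.3% + 21% + 1.995% + 4.845% = 43.14%.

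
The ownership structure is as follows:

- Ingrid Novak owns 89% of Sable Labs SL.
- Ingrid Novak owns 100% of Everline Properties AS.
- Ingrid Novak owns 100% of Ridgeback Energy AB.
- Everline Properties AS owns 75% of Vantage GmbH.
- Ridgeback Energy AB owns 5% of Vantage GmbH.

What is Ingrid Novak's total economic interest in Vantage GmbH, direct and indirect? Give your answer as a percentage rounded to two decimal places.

Ingrid reaches Vantage along 2 paths.
Via Everline: 100% × 75% = 75%.
Via Ridgeback: 100% × 5% = 5%.
Total: 75% + 5% = 80%.
Rounded: 80.00%.

80.00%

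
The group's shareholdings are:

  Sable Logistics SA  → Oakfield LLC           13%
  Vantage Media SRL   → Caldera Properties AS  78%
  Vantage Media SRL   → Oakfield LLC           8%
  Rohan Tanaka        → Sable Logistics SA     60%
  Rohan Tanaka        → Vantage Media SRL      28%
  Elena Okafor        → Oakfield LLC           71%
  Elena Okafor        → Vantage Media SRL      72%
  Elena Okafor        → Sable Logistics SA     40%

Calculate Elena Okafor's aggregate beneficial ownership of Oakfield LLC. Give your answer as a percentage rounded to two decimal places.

81.96%

Elena reaches Oakfield along 3 paths.
Via Sable: 40% × 13% = 5.2%.
Direct stake: 71% = 71%.
Via Vantage: 72% × 8% = 5.76%.
Total: 5.2% + 71% + 5.76% = 81.96%.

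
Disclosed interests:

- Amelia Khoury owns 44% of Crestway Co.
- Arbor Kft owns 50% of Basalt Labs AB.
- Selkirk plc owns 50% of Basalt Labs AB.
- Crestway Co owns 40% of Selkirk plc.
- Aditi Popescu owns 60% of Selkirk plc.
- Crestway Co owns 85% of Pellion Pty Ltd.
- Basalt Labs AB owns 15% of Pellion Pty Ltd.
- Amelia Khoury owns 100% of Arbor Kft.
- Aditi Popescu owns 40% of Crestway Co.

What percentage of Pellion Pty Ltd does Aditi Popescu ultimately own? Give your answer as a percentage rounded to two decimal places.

39.70%

Aditi reaches Pellion along 3 paths.
Via Crestway → Selkirk → Basalt: 40% × 40% × 50% × 15% = 1.2%.
Via Selkirk → Basalt: 60% × 50% × 15% = 4.5%.
Via Crestway: 40% × 85% = 34%.
Total: 1.2% + 4.5% + 34% = 39.7%.
Rounded: 39.70%.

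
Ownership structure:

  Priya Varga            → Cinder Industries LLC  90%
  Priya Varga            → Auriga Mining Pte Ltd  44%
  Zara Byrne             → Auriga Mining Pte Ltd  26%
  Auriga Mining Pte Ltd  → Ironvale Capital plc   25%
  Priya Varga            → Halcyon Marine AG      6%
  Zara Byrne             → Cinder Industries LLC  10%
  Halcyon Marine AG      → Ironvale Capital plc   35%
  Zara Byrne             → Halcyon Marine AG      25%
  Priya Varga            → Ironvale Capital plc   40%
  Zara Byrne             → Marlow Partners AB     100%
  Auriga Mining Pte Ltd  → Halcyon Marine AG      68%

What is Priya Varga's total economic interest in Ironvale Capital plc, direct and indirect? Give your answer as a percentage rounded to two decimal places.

Priya reaches Ironvale along 4 paths.
Via Auriga: 44% × 25% = 11%.
Via Auriga → Halcyon: 44% × 68% × 35% = 10.472%.
Via Halcyon: 6% × 35% = 2.1%.
Direct stake: 40% = 40%.
Total: 11% + 10.472% + 2.1% + 40% = 63.572%.
Rounded: 63.57%.

63.57%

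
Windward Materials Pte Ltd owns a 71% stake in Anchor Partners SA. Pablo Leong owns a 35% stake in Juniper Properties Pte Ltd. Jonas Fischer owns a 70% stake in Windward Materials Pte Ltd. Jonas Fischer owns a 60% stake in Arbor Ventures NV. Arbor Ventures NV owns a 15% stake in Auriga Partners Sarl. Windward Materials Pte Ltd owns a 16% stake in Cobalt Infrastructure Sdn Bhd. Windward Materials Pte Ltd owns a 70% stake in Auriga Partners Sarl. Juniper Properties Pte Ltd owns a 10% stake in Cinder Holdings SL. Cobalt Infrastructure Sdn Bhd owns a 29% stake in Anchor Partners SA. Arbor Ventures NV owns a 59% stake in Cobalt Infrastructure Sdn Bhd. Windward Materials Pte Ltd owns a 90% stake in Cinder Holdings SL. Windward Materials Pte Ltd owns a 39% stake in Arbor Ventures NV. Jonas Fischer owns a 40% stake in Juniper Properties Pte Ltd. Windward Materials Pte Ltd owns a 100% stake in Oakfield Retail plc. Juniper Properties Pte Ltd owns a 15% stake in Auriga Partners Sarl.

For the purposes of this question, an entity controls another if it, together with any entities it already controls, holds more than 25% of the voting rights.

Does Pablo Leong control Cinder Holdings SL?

No

Pablo holds 35% of Juniper, so Pablo controls Juniper.
In Cinder, Pablo's side holds only 10%, not > 25%.
So Pablo does not control Cinder.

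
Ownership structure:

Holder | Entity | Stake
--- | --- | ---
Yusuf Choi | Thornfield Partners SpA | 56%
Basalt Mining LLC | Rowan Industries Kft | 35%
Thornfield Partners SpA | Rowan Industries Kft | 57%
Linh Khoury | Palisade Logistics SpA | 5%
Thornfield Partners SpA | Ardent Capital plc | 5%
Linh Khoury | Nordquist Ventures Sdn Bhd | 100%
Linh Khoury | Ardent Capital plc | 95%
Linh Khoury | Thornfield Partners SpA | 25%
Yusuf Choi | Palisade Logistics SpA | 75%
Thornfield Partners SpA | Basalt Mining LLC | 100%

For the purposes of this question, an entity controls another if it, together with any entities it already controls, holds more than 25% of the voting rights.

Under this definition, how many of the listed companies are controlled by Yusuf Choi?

4

Yusuf holds 56% of Thornfield, so Yusuf controls Thornfield.
Thornfield holds 100% of Basalt, so Yusuf controls Basalt.
Thornfield and Basalt together hold 57% + 35% = 92% of Rowan, so Yusuf controls Rowan.
Yusuf holds 75% of Palisade, so Yusuf controls Palisade.
No other company's threshold is met.
Yusuf controls 4 companies.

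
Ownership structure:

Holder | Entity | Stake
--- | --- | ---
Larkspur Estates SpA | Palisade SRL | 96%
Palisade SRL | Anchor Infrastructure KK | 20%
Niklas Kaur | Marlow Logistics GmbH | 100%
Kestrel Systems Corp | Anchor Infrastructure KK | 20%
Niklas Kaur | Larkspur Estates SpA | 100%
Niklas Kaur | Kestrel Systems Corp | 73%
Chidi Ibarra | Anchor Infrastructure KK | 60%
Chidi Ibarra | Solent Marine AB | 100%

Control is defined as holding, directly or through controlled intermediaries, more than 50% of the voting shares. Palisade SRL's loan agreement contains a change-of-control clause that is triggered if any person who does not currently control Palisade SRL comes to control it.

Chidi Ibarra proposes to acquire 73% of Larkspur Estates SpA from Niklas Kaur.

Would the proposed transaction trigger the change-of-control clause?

The purchase adds only to Chidi's holdings (Niklas's stake shrinks), so Chidi is the only person who could newly come to control Palisade.
Chidi holds 60% of Anchor, so Chidi controls Anchor.
Chidi holds 100% of Solent, so Chidi controls Solent.
Neither Chidi nor any entity Chidi controls holds any voting interest in Palisade.
So before the transaction, Chidi does not control Palisade.
After the purchase, Chidi holds 73% of Larkspur directly, and Niklas's stake falls to 27%.
Chidi holds 73% of Larkspur, so Chidi controls Larkspur.
Larkspur holds 96% of Palisade, so Chidi controls Palisade.
Chidi did not control Palisade before and does after, so the clause is triggered.

Yes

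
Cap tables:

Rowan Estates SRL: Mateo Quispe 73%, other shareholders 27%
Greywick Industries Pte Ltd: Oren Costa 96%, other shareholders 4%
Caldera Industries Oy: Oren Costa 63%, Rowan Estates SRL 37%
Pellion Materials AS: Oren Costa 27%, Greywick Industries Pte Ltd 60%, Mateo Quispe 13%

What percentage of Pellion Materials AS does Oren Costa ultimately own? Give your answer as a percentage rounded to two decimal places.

84.60%

Oren reaches Pellion along 2 paths.
Direct stake: 27% = 27%.
Via Greywick: 96% × 60% = 57.6%.
Total: 27% + 57.6% = 84.6%.
Rounded: 84.60%.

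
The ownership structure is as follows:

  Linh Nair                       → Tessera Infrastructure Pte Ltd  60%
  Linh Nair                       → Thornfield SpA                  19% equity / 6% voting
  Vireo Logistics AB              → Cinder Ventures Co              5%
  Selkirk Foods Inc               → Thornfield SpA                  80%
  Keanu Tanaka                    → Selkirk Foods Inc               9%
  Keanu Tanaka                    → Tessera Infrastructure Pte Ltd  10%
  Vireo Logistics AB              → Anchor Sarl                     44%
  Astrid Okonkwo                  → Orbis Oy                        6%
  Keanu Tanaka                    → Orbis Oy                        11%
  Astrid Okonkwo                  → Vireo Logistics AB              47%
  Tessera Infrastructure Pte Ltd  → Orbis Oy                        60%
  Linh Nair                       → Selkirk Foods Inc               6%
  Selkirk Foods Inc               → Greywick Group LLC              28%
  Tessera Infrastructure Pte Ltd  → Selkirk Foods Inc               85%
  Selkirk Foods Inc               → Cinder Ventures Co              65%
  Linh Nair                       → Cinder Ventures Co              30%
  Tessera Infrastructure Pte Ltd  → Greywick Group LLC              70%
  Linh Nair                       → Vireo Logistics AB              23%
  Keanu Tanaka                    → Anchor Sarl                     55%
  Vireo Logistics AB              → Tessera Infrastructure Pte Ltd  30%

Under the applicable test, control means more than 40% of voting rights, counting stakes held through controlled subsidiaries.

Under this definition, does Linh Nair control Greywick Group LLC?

Linh holds 60% of Tessera, so Linh controls Tessera.
Linh and Tessera together hold 6% + 85% = 91% of Selkirk, so Linh controls Selkirk.
Tessera and Selkirk together hold 70% + 28% = 98% of Greywick, so Linh controls Greywick.

Yes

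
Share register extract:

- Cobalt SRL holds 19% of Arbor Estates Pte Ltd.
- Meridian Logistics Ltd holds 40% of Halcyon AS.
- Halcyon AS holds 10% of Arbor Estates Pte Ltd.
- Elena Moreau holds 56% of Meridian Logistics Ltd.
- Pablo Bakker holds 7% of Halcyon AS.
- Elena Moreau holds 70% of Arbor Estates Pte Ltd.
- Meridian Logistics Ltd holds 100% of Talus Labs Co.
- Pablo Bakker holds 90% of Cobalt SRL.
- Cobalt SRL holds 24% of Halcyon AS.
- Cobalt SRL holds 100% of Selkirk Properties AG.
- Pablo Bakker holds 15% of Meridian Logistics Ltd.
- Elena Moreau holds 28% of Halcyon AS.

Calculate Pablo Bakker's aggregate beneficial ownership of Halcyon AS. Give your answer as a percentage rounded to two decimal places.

34.60%

Pablo reaches Halcyon along 3 paths.
Direct stake: 7% = 7%.
Via Meridian: 15% × 40% = 6%.
Via Cobalt: 90% × 24% = 21.6%.
Total: 7% + 6% + 21.6% = 34.6%.
Rounded: 34.60%.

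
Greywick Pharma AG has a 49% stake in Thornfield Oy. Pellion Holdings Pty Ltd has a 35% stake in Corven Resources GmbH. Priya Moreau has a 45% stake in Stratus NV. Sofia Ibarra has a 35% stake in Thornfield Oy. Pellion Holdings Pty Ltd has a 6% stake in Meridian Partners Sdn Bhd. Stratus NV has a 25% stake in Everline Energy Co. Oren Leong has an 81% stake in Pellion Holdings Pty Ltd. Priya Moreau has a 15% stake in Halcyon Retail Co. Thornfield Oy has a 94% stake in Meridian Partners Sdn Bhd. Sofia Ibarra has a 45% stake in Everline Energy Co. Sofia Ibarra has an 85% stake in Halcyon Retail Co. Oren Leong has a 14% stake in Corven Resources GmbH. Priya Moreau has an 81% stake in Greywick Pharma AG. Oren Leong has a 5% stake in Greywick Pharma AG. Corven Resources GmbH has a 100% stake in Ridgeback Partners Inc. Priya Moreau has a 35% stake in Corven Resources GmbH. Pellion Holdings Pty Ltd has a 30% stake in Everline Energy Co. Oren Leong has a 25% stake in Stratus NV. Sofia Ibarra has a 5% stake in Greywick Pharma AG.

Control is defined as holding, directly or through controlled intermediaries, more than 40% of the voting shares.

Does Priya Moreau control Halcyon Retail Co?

No

Priya holds 45% of Stratus, so Priya controls Stratus.
Priya holds 81% of Greywick, so Priya controls Greywick.
Greywick holds 49% of Thornfield, so Priya controls Thornfield.
Thornfield holds 94% of Meridian, so Priya controls Meridian.
In Halcyon, Priya's side holds only 15%, not > 40%.
So Priya does not control Halcyon.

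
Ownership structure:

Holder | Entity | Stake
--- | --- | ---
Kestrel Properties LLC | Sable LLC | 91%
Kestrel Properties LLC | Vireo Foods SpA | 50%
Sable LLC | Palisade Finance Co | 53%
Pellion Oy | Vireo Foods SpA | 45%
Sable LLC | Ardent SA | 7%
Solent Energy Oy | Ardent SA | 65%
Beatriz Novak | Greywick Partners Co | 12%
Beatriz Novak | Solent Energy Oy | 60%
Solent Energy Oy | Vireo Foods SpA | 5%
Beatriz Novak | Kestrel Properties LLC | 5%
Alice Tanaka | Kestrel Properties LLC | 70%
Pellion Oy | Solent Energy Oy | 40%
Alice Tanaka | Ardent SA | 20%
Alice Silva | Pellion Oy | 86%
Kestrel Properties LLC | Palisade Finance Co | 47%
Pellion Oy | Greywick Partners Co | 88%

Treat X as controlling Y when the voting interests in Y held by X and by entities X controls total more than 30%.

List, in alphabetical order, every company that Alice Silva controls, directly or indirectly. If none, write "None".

Ardent SA, Greywick Partners Co, Pellion Oy, Solent Energy Oy, Vireo Foods SpA

Alice Silva holds 86% of Pellion, so Alice Silva controls Pellion.
Pellion holds 88% of Greywick, so Alice Silva controls Greywick.
Pellion holds 40% of Solent, so Alice Silva controls Solent.
Pellion and Solent together hold 45% + 5% = 50% of Vireo, so Alice Silva controls Vireo.
Solent holds 65% of Ardent, so Alice Silva controls Ardent.
No other company's threshold is met.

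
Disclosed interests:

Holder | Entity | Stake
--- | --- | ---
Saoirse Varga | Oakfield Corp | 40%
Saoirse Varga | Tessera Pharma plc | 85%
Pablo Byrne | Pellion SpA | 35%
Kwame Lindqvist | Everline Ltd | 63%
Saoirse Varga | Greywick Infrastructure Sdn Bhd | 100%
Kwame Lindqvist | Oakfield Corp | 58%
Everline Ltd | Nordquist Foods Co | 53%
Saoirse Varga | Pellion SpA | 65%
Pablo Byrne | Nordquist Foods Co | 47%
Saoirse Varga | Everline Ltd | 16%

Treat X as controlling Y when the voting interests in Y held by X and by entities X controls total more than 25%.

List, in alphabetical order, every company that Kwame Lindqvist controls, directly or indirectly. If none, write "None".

Kwame holds 63% of Everline, so Kwame controls Everline.
Everline holds 53% of Nordquist, so Kwame controls Nordquist.
Kwame holds 58% of Oakfield, so Kwame controls Oakfield.
No other company's threshold is met.

Everline Ltd, Nordquist Foods Co, Oakfield Corp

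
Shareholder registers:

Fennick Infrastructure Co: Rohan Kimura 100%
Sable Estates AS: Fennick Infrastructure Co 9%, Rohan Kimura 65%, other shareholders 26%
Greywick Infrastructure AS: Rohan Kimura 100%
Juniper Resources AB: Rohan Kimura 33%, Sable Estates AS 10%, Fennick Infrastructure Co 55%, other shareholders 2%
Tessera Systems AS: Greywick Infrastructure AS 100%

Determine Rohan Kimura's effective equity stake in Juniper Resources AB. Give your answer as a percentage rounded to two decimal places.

95.40%

Rohan reaches Juniper along 4 paths.
Direct stake: 33% = 33%.
Via Fennick → Sable: 100% × 9% × 10% = 0.9%.
Via Sable: 65% × 10% = 6.5%.
Via Fennick: 100% × 55% = 55%.
Total: 33% + 0.9% + 6.5% + 55% = 95.4%.
Rounded: 95.40%.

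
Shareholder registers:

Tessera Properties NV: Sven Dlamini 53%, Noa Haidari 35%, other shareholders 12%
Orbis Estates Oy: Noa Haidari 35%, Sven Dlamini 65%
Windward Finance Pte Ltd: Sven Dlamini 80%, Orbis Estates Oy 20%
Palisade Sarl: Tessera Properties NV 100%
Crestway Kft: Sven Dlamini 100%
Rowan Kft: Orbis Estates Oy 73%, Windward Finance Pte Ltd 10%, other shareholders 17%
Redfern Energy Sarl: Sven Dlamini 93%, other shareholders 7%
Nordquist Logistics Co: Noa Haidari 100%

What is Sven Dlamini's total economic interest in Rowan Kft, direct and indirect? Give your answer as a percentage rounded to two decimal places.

56.75%

Sven reaches Rowan along 3 paths.
Via Orbis: 65% × 73% = 47.45%.
Via Windward: 80% × 10% = 8%.
Via Orbis → Windward: 65% × 20% × 10% = 1.3%.
Total: 47.45% + 8% + 1.3% = 56.75%.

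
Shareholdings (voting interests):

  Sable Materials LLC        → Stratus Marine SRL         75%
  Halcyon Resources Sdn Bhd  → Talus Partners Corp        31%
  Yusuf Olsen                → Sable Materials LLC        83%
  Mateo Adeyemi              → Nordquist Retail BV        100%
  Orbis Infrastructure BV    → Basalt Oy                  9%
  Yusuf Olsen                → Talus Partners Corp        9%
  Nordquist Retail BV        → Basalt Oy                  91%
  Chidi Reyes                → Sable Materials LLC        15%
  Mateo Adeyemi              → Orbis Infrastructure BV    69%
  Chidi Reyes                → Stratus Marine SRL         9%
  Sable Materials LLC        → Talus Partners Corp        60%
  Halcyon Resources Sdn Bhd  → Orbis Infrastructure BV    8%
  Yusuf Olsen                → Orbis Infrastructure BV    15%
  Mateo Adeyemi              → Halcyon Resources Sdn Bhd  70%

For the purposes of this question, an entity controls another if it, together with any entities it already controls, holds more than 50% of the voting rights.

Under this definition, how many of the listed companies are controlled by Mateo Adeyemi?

4

Mateo holds 70% of Halcyon, so Mateo controls Halcyon.
Halcyon and Mateo together hold 8% + 69% = 77% of Orbis, so Mateo controls Orbis.
Mateo holds 100% of Nordquist, so Mateo controls Nordquist.
Orbis and Nordquist together hold 9% + 91% = 100% of Basalt, so Mateo controls Basalt.
No other company's threshold is met.
Mateo controls 4 companies.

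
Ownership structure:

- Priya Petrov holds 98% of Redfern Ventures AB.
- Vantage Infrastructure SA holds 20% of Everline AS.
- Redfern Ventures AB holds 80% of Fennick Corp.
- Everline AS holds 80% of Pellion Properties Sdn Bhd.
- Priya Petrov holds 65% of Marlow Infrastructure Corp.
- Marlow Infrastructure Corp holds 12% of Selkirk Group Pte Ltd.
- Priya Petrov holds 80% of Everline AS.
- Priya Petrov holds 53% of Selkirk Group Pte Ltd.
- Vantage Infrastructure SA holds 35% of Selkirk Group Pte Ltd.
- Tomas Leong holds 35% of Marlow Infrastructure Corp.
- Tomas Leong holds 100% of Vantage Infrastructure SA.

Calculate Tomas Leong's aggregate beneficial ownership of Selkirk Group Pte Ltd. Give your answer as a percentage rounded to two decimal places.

Tomas reaches Selkirk along 2 paths.
Via Vantage: 100% × 35% = 35%.
Via Marlow: 35% × 12% = 4.2%.
Total: 35% + 4.2% = 39.2%.
Rounded: 39.20%.

39.20%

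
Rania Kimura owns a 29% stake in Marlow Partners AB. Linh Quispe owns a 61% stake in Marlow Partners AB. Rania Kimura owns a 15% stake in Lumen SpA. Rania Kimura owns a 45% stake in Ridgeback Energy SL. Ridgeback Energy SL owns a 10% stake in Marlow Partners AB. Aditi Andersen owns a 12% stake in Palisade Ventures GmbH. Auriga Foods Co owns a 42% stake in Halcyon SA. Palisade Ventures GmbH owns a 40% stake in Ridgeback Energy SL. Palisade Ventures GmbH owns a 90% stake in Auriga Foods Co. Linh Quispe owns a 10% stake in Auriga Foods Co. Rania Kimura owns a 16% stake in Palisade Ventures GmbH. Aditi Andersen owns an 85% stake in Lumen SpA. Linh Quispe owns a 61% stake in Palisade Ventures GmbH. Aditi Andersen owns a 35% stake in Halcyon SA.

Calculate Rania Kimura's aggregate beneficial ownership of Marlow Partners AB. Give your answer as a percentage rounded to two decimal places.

34.14%

Rania reaches Marlow along 3 paths.
Direct stake: 29% = 29%.
Via Ridgeback: 45% × 10% = 4.5%.
Via Palisade → Ridgeback: 16% × 40% × 10% = 0.64%.
Total: 29% + 4.5% + 0.64% = 34.14%.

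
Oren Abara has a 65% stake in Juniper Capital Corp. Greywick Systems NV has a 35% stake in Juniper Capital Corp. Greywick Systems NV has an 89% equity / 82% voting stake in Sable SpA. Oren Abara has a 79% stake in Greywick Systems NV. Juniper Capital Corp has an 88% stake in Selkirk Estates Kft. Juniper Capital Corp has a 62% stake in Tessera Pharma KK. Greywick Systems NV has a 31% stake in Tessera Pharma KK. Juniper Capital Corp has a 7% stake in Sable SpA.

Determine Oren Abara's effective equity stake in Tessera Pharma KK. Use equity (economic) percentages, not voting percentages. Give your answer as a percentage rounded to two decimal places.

81.93%

Oren reaches Tessera along 3 paths.
Via Juniper: 65% × 62% = 40.3%.
Via Greywick → Juniper: 79% × 35% × 62% = 17.143%.
Via Greywick: 79% × 31% = 24.49%.
Total: 40.3% + 17.143% + 24.49% = 81.933%.
Rounded: 81.93%.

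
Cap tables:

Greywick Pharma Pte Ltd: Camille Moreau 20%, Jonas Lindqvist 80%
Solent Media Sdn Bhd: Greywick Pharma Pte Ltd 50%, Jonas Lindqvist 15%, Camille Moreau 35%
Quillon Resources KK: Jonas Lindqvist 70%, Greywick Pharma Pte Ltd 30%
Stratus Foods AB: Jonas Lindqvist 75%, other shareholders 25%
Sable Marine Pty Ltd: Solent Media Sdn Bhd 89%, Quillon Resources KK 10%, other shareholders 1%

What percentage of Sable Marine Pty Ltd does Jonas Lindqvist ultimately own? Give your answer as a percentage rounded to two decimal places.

58.35%

Jonas reaches Sable along 4 paths.
Via Greywick → Solent: 80% × 50% × 89% = 35.6%.
Via Solent: 15% × 89% = 13.35%.
Via Quillon: 70% × 10% = 7%.
Via Greywick → Quillon: 80% × 30% × 10% = 2.4%.
Total: 35.6% + 13.35% + 7% + 2.4% = 58.35%.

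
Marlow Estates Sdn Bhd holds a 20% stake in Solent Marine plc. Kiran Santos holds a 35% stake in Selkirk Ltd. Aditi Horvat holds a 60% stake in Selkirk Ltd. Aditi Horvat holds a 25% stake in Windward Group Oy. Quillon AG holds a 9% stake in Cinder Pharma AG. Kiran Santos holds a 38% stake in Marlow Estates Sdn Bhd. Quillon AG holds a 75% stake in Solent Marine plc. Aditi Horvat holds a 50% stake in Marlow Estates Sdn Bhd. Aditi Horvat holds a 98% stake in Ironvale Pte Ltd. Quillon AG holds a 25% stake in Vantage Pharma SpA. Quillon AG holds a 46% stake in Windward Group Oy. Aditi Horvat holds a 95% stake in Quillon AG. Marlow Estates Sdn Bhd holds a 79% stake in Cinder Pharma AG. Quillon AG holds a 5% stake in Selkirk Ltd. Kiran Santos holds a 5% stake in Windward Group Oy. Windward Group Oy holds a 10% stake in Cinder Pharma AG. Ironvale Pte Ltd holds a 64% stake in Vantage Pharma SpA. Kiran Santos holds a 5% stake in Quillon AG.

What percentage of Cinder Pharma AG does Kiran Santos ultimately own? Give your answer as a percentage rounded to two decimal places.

31.20%

Kiran reaches Cinder along 4 paths.
Via Quillon: 5% × 9% = 0.45%.
Via Marlow: 38% × 79% = 30.02%.
Via Windward: 5% × 10% = 0.5%.
Via Quillon → Windward: 5% × 46% × 10% = 0.23%.
Total: 0.45% + 30.02% + 0.5% + 0.23% = 31.2%.
Rounded: 31.20%.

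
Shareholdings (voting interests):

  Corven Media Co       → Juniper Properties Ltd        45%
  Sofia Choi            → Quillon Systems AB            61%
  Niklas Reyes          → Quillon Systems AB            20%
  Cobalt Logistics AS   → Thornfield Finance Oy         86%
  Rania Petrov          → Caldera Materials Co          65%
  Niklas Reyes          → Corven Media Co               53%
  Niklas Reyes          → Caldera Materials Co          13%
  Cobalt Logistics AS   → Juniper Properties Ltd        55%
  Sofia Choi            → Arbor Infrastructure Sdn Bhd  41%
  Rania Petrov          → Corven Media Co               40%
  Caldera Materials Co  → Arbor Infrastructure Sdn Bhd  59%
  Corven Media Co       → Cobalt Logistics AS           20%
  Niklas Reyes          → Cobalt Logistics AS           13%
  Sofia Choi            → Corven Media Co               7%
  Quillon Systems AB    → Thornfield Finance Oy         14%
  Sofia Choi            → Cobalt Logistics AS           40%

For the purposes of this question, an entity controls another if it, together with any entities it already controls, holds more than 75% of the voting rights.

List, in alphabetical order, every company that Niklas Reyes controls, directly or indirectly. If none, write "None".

None

Niklas's largest direct stake is 53% in Corven, which does not meet the threshold.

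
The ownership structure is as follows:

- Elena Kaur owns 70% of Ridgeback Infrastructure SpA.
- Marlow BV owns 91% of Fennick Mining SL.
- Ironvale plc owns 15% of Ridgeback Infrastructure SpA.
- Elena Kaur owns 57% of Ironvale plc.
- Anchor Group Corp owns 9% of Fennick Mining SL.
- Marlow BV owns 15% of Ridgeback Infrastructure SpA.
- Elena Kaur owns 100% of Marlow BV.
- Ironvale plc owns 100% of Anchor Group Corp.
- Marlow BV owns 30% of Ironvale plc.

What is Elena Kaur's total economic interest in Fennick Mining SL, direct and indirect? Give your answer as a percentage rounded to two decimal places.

Elena reaches Fennick along 3 paths.
Via Marlow → Ironvale → Anchor: 100% × 30% × 100% × 9% = 2.7%.
Via Ironvale → Anchor: 57% × 100% × 9% = 5.13%.
Via Marlow: 100% × 91% = 91%.
Total: 2.7% + 5.13% + 91% = 98.83%.

98.83%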